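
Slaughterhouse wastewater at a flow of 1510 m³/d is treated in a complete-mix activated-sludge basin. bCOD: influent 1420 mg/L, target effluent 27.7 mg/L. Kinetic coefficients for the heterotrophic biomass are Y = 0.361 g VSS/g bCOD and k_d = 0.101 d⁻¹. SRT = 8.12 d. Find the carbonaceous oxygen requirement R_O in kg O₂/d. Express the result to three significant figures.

Y_obs = Y / (1 + k_d θ_c) = 0.361 / (1 + 0.101 × 8.12) = 0.361 / 1.820 = 0.1983.
Q·(S₀ − S) = 1510 × (1420 − 27.7) × 10⁻³ = 2102 kg/d removed.
Net sludge production P_X = 0.1983 × 2102 = 417.0 kg VSS/d.
Carbonaceous O₂ demand = substrate oxidised − cell-mass equivalent = 2102 − 1.42 × 417.0 = 1510 kg O₂/d.

R_O ≈ 1510 kg O₂/d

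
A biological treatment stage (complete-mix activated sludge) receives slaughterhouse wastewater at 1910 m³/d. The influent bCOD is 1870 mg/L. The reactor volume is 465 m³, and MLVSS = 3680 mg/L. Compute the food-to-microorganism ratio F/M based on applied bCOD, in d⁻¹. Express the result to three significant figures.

F/M ≈ 2.09 d⁻¹

Food-to-microorganism ratio F/M = Q S₀ / (V X) = 1910 × 1870 / (465.0 × 3680) = 2.087 d⁻¹.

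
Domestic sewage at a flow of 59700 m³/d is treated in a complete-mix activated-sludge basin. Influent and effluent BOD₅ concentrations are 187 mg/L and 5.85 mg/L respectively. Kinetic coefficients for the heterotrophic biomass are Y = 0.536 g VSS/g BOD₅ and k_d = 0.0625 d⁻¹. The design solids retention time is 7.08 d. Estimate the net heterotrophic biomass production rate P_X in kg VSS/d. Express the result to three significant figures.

P_X ≈ 4020 kg VSS/d

The observed yield is Y_obs = Y/(1 + k_d·θ_c) = 0.536 / (1 + 0.0625 × 7.08) = 0.536 / 1.442 = 0.3716 g VSS per g BOD₅ removed.
Substrate removed = Q·(S₀ − S) = 59700 m³/d × (187 − 5.85) g/m³ = 1.08×10^7 g/d = 10815 kg/d.
So the net sludge growth is P_X = 0.3716 × 10815 = 4018 kg VSS/d.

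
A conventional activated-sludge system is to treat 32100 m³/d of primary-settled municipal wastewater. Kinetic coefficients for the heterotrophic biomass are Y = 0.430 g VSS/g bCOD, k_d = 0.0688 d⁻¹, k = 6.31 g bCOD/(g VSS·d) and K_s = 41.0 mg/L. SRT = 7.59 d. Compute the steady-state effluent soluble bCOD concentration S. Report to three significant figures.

Effluent substrate depends only on kinetics and SRT: S = K_s(1 + k_d θ_c) / [θ_c(Yk − k_d) − 1] = 41.0 × (1 + 0.0688 × 7.59) / [7.59 × (0.430 × 6.31 − 0.0688) − 1] = 62.41 / 19.07 = 3.272 mg/L.

S ≈ 3.27 mg/L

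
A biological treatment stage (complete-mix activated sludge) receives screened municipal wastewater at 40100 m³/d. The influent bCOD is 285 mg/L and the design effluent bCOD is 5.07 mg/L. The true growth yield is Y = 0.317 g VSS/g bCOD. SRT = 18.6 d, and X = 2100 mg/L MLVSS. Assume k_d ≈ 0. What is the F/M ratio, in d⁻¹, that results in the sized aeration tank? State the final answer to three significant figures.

F/M ≈ 0.173 d⁻¹

Biomass mass balance (decay neglected): V·X = Y·Q·(S₀ − S)·θ_c, so V = 0.317 × 40100 × (285 − 5.07) × 18.6 / 2100 = 31517 m³.
F/M = Q·S₀ / (V·X) = 40100 × 285 / (31517 × 2100) = 0.1727 g bCOD·(g VSS·d)⁻¹.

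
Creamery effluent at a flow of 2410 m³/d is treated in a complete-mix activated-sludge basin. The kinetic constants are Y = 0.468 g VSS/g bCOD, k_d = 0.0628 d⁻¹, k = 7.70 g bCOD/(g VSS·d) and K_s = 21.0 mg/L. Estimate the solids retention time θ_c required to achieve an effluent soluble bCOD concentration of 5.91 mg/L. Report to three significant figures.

Specific growth rate at S = 5.91 mg/L: μ = YkS/(K_s+S) = 0.468·7.70·5.91/(21.0+5.91) = 0.7914 d⁻¹.
1/θ_c = 0.7914 − 0.0628 = 0.7286 d⁻¹, so θ_c = 1.372 d.

θ_c ≈ 1.37 d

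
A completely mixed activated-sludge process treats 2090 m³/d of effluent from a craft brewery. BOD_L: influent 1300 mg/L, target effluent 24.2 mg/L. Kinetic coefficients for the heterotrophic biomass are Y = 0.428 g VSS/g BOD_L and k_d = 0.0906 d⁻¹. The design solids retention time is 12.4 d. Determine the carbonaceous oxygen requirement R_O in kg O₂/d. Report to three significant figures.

Correct the yield for decay: Y_obs = Y/(1 + k_d θ_c) = 0.428 / (1 + 0.0906 × 12.4) = 0.428 / 2.123 = 0.2016.
ΔS = 1300 − 24.2 = 1276 mg/L, so the substrate removal rate is 2090 × 1276/1000 = 2666 kg BOD_L/d.
Net sludge production P_X = 0.2016 × 2666 = 537.4 kg VSS/d.
R_O = Q·ΔS − 1.42 P_X = 2666 − 763.2 = 1903 kg O₂/d.

R_O ≈ 1900 kg O₂/d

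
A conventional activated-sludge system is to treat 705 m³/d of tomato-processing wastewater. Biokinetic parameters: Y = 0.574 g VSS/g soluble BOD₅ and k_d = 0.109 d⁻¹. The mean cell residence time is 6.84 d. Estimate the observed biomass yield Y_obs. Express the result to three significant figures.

Correct the yield for decay: Y_obs = Y/(1 + k_d θ_c) = 0.574 / (1 + 0.109 × 6.84) = 0.574 / 1.746 = 0.3288.

Y_obs ≈ 0.329 g VSS/g soluble BOD₅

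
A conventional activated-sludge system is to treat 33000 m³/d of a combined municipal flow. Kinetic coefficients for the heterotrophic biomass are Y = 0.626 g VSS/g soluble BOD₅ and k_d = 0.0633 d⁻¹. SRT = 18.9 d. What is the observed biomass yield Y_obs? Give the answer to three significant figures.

Y_obs ≈ 0.285 g VSS/g soluble BOD₅

Y_obs = Y / (1 + k_d θ_c) = 0.626 / (1 + 0.0633 × 18.9) = 0.626 / 2.196 = 0.2850.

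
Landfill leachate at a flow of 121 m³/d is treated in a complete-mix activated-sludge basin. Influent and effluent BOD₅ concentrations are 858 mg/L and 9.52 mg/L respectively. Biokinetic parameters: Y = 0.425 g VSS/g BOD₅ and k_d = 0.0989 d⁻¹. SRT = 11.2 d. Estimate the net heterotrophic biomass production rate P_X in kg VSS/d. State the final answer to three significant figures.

Correct the yield for decay: Y_obs = Y/(1 + k_d θ_c) = 0.425 / (1 + 0.0989 × 11.2) = 0.425 / 2.108 = 0.2016.
ΔS = 858 − 9.52 = 848.5 mg/L, so the substrate removal rate is 121 × 848.5/1000 = 102.7 kg BOD₅/d.
So the net sludge growth is P_X = 0.2016 × 102.7 = 20.70 kg VSS/d.

P_X ≈ 20.7 kg VSS/d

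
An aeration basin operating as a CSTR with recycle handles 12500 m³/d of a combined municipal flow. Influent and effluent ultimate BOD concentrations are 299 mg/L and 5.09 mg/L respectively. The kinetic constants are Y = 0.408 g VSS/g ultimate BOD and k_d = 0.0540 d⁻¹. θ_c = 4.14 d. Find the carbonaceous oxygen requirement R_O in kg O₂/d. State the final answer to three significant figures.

R_O ≈ 1930 kg O₂/d

Observed yield with endogenous decay: Y_obs = Y / (1 + k_d·θ_c) = 0.408 / (1 + 0.0540 × 4.14) = 0.408 / 1.224 = 0.3335 g VSS/g ultimate BOD.
ΔS = 299 − 5.09 = 293.9 mg/L, so the substrate removal rate is 12500 × 293.9/1000 = 3674 kg ultimate BOD/d.
Net sludge production P_X = 0.3335 × 3674 = 1225 kg VSS/d.
R_O = Q·ΔS − 1.42 P_X = 3674 − 1740 = 1934 kg O₂/d.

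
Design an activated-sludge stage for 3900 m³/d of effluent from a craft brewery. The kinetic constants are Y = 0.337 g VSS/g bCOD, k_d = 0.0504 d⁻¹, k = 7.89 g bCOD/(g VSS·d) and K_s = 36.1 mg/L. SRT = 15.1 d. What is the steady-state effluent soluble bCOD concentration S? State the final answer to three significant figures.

S ≈ 1.66 mg/L

For a completely mixed reactor with recycle the Lawrence–McCarty relation gives S = K_s·(1 + k_d·θ_c) / [θ_c·(Y·k − k_d) − 1] = 36.1 × (1 + 0.0504 × 15.1) / [15.1 × (0.337 × 7.89 − 0.0504) − 1] = 63.57 / 38.39 = 1.656 mg/L.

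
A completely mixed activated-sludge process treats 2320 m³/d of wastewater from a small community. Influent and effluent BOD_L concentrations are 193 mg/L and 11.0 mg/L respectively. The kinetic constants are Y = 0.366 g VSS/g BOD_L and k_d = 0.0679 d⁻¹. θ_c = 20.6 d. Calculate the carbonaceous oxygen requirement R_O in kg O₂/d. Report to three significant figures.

R_O ≈ 331 kg O₂/d

Observed yield with endogenous decay: Y_obs = Y / (1 + k_d·θ_c) = 0.366 / (1 + 0.0679 × 20.6) = 0.366 / 2.399 = 0.1526 g VSS/g BOD_L.
ΔS = 193 − 11.0 = 182.0 mg/L, so the substrate removal rate is 2320 × 182.0/1000 = 422.2 kg BOD_L/d.
P_X = Y_obs·Q·(S₀ − S) = 0.1526 × 422.2 = 64.43 kg VSS/d.
R_O = Q·(S₀ − S) − 1.42·P_X = 422.2 − 1.42 × 64.43 = 330.8 kg O₂/d.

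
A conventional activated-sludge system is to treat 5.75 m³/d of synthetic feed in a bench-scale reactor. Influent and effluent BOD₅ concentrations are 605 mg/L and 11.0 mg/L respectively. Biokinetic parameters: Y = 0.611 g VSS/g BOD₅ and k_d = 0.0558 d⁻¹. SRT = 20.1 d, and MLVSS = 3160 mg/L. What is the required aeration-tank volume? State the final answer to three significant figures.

V ≈ 6.26 m³

Steady-state biomass mass balance: V·X·(1 + k_d·θ_c) = Y·Q·(S₀ − S)·θ_c, so V = 0.611 × 5.75 × (605 − 11.0) × 20.1 / [3160 × (1 + 0.0558 × 20.1)] = 4.19×10^4 / 6704 = 6.257 m³.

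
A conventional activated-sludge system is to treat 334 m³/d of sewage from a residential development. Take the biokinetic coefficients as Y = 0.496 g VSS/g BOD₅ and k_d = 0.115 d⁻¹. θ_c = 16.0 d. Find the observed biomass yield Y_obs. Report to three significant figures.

Y_obs = Y / (1 + k_d θ_c) = 0.496 / (1 + 0.115 × 16.0) = 0.496 / 2.840 = 0.1746.

Y_obs ≈ 0.175 g VSS/g BOD₅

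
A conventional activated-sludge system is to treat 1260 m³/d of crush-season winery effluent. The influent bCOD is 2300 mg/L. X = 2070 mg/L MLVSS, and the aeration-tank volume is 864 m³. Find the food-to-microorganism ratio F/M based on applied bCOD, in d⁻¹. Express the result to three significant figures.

F/M = applied load / biomass = Q·S₀/(V·X) = 1260 × 2300 / (864.0 × 2070) = 1.620 d⁻¹.

F/M ≈ 1.62 d⁻¹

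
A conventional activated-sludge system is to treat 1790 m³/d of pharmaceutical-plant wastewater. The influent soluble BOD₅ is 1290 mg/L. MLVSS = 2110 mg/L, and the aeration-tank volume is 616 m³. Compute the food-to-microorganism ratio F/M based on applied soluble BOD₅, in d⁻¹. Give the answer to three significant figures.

Food-to-microorganism ratio F/M = Q S₀ / (V X) = 1790 × 1290 / (616.0 × 2110) = 1.777 d⁻¹.

F/M ≈ 1.78 d⁻¹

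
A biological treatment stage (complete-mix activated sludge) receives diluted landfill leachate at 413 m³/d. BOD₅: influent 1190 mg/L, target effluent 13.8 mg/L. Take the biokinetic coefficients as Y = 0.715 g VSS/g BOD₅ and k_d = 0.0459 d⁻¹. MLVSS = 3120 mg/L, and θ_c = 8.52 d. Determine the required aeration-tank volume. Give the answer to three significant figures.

V ≈ 682 m³

Rearranging the biomass balance for a CMAS with decay, V = Y·Q·ΔS·θ_c / [X·(1+k_d θ_c)] = 0.715 × 413 × (1190 − 13.8) × 8.52 / [3120 × (1 + 0.0459 × 8.52)] = 2.96×10^6 / 4340 = 681.8 m³.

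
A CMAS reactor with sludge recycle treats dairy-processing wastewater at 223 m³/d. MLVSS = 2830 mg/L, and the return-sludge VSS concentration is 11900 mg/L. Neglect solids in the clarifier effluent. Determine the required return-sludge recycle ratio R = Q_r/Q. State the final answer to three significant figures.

R ≈ 0.312

Mass balance around the secondary clarifier (neglecting effluent solids): R = X / (X_r − X) = 2830 / (11900 − 2830) = 0.3120.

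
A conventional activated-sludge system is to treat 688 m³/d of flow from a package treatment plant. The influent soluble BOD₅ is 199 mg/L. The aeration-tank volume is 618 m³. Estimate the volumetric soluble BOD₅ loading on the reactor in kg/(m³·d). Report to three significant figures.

L_v = Q S₀ / V = 688 × 199 × 10⁻³ / 618.0 = 0.2215 kg/(m³·d).

L_v ≈ 0.222 kg soluble BOD₅/(m³·d)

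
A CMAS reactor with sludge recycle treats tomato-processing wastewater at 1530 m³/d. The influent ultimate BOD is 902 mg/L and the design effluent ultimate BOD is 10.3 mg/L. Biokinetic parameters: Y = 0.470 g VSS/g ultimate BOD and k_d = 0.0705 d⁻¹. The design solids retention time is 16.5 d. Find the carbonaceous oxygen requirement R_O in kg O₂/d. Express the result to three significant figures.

R_O ≈ 943 kg O₂/d

Correct the yield for decay: Y_obs = Y/(1 + k_d θ_c) = 0.470 / (1 + 0.0705 × 16.5) = 0.470 / 2.163 = 0.2173.
Q·(S₀ − S) = 1530 × (902 − 10.3) × 10⁻³ = 1364 kg/d removed.
P_X = Y_obs·Q·(S₀ − S) = 0.2173 × 1364 = 296.4 kg VSS/d.
R_O = Q·(S₀ − S) − 1.42·P_X = 1364 − 1.42 × 296.4 = 943.4 kg O₂/d.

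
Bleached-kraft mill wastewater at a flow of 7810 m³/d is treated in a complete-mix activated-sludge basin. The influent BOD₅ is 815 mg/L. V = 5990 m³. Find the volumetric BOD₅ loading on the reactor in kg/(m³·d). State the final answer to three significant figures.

Applied BOD₅ load per unit volume = Q·S₀/V = (7810 × 815/1000)/5990 = 1.063 kg BOD₅·m⁻³·d⁻¹.

L_v ≈ 1.06 kg BOD₅/(m³·d)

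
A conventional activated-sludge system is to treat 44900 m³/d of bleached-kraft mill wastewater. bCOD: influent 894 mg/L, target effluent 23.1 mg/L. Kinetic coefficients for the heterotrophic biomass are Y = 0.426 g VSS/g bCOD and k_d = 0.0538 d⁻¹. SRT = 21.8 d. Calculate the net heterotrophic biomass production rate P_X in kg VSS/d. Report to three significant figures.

P_X ≈ 7670 kg VSS/d

Observed yield with endogenous decay: Y_obs = Y / (1 + k_d·θ_c) = 0.426 / (1 + 0.0538 × 21.8) = 0.426 / 2.173 = 0.1961 g VSS/g bCOD.
Q·(S₀ − S) = 44900 × (894 − 23.1) × 10⁻³ = 39103 kg/d removed.
P_X = Y_obs · Q(S₀ − S) = 0.1961 × 39103 = 7666 kg VSS/d.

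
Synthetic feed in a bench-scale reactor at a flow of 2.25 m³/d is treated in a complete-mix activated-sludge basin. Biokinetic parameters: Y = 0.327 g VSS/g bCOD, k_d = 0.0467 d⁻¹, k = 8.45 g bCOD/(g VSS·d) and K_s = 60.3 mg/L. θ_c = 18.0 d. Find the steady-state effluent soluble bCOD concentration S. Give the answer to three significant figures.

From the Monod/SRT balance for a CMAS, S = K_s·(1+k_d θ_c)/[θ_c·(Y k − k_d) − 1] = 60.3 × (1 + 0.0467 × 18.0) / [18.0 × (0.327 × 8.45 − 0.0467) − 1] = 111.0 / 47.90 = 2.317 mg/L.

S ≈ 2.32 mg/L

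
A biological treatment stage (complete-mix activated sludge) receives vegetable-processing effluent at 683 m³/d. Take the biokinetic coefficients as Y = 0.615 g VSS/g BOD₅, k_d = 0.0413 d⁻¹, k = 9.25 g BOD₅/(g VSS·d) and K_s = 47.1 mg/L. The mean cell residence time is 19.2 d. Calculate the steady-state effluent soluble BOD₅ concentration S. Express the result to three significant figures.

S ≈ 0.786 mg/L

From the Monod/SRT balance for a CMAS, S = K_s·(1+k_d θ_c)/[θ_c·(Y k − k_d) − 1] = 47.1 × (1 + 0.0413 × 19.2) / [19.2 × (0.615 × 9.25 − 0.0413) − 1] = 84.45 / 107.4 = 0.7861 mg/L.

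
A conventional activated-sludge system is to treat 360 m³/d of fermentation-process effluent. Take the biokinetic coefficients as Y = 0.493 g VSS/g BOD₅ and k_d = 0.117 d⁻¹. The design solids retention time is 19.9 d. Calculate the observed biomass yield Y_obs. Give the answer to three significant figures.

Observed yield with endogenous decay: Y_obs = Y / (1 + k_d·θ_c) = 0.493 / (1 + 0.117 × 19.9) = 0.493 / 3.328 = 0.1481 g VSS/g BOD₅.

Y_obs ≈ 0.148 g VSS/g BOD₅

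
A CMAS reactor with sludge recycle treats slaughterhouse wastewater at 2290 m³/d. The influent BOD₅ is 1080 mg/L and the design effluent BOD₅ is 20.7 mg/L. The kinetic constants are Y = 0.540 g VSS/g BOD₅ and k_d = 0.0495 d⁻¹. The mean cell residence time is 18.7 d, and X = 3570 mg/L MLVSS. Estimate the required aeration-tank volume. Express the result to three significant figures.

V ≈ 3560 m³

Rearranging the biomass balance for a CMAS with decay, V = Y·Q·ΔS·θ_c / [X·(1+k_d θ_c)] = 0.540 × 2290 × (1080 − 20.7) × 18.7 / [3570 × (1 + 0.0495 × 18.7)] = 2.45×10^7 / 6875 = 3563 m³.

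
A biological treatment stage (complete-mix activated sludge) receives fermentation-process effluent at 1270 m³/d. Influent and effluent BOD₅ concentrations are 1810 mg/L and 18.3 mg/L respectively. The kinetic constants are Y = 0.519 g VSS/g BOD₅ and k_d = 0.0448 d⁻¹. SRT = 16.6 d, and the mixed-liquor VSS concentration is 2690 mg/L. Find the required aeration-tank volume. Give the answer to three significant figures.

V ≈ 4180 m³

From the SRT design equation V = Y Q (S₀−S) θ_c / [X (1 + k_d θ_c)] = 0.519 × 1270 × (1810 − 18.3) × 16.6 / [2690 × (1 + 0.0448 × 16.6)] = 1.96×10^7 / 4690 = 4180 m³.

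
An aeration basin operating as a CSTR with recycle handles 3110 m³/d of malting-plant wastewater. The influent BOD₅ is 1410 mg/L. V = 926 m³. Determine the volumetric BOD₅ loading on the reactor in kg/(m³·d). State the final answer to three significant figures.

L_v ≈ 4.74 kg BOD₅/(m³·d)

Volumetric loading L_v = Q·S₀ / V = 3110 × 1410 g/m³ / 926.0 m³ = 4736 g/(m³·d) = 4.736 kg BOD₅/(m³·d).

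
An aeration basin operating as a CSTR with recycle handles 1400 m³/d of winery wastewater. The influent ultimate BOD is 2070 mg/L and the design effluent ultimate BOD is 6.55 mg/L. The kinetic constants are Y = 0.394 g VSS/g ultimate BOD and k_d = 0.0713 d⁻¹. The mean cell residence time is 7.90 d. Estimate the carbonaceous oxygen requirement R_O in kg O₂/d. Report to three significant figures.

Observed yield with endogenous decay: Y_obs = Y / (1 + k_d·θ_c) = 0.394 / (1 + 0.0713 × 7.90) = 0.394 / 1.563 = 0.2520 g VSS/g ultimate BOD.
Substrate removed = Q·(S₀ − S) = 1400 m³/d × (2070 − 6.55) g/m³ = 2.89×10^6 g/d = 2889 kg/d.
Biomass synthesised: P_X = Y_obs × 2889 = 728.1 kg VSS/d.
R_O = Q·(S₀ − S) − 1.42·P_X = 2889 − 1.42 × 728.1 = 1855 kg O₂/d.

R_O ≈ 1850 kg O₂/d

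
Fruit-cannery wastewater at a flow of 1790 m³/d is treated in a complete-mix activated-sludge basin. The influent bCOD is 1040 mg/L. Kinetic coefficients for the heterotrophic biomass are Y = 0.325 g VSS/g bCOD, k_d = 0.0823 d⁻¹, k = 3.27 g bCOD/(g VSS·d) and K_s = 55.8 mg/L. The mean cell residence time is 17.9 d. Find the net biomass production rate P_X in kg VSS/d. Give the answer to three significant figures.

P_X ≈ 243 kg VSS/d

For a completely mixed reactor with recycle the Lawrence–McCarty relation gives S = K_s·(1 + k_d·θ_c) / [θ_c·(Y·k − k_d) − 1] = 55.8 × (1 + 0.0823 × 17.9) / [17.9 × (0.325 × 3.27 − 0.0823) − 1] = 138.0 / 16.55 = 8.339 mg/L.
Correct the yield for decay: Y_obs = Y/(1 + k_d θ_c) = 0.325 / (1 + 0.0823 × 17.9) = 0.325 / 2.473 = 0.1314.
ΔS = 1040 − 8.34 = 1032 mg/L, so the substrate removal rate is 1790 × 1032/1000 = 1847 kg bCOD/d.
Biomass produced: P_X = Y_obs·Q·ΔS = 0.1314 × 1847 ≈ 242.7 kg VSS/d.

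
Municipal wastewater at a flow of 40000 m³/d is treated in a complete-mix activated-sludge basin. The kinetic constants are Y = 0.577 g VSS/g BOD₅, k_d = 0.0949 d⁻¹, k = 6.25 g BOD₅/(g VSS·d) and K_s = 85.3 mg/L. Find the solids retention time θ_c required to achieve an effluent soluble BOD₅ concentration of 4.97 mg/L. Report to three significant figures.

At the target effluent, Y k S/(K_s+S) = 0.577×6.25×4.97/90.27 = 0.1985 d⁻¹.
Then 1/θ_c = μ − k_d = 0.1985 − 0.0949 = 0.1036 d⁻¹, giving θ_c = 9.648 d.

θ_c ≈ 9.65 d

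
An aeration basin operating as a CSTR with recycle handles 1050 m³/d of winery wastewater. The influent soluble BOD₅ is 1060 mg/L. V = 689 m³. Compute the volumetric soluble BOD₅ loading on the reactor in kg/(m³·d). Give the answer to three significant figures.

L_v = Q S₀ / V = 1050 × 1060 × 10⁻³ / 689.0 = 1.615 kg/(m³·d).

L_v ≈ 1.62 kg soluble BOD₅/(m³·d)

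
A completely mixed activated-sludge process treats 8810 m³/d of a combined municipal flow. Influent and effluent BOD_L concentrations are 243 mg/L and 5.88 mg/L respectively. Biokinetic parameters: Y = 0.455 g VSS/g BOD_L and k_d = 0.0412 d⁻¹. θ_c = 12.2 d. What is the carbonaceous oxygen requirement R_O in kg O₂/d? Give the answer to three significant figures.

Correct the yield for decay: Y_obs = Y/(1 + k_d θ_c) = 0.455 / (1 + 0.0412 × 12.2) = 0.455 / 1.503 = 0.3028.
ΔS = 243 − 5.88 = 237.1 mg/L, so the substrate removal rate is 8810 × 237.1/1000 = 2089 kg BOD_L/d.
Biomass synthesised: P_X = Y_obs × 2089 = 632.6 kg VSS/d.
R_O = Q·ΔS − 1.42 P_X = 2089 − 898.2 = 1191 kg O₂/d.

R_O ≈ 1190 kg O₂/d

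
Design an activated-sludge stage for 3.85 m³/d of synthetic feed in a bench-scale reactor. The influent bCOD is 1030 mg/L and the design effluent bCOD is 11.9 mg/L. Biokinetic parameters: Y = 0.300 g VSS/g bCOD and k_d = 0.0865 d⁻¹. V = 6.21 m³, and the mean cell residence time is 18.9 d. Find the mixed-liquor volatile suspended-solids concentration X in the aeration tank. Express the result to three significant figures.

X = Y·Q·ΔS·θ_c / [V·(1 + k_d θ_c)] = 0.300 × 3.85 × (1030 − 11.9) × 18.9 / [6.21 × (1 + 0.0865 × 18.9)] = 1358 mg/L.

X ≈ 1360 mg/L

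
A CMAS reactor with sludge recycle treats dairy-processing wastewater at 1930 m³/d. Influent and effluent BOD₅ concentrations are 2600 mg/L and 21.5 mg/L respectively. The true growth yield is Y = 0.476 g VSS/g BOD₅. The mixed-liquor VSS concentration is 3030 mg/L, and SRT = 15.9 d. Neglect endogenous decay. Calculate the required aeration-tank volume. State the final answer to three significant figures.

V ≈ 12400 m³

With k_d = 0 the design equation reduces to V = Y Q (S₀−S) θ_c / X = 0.476 × 1930 × (2600 − 21.5) × 15.9 / 3030 = 12430 m³.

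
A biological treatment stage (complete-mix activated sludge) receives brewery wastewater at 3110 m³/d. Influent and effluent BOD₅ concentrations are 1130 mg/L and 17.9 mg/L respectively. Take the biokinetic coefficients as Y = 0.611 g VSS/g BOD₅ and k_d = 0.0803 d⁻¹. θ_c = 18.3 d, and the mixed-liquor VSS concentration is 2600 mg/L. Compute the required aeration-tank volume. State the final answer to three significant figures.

V ≈ 6020 m³

From the SRT design equation V = Y Q (S₀−S) θ_c / [X (1 + k_d θ_c)] = 0.611 × 3110 × (1130 − 17.9) × 18.3 / [2600 × (1 + 0.0803 × 18.3)] = 3.87×10^7 / 6421 = 6023 m³.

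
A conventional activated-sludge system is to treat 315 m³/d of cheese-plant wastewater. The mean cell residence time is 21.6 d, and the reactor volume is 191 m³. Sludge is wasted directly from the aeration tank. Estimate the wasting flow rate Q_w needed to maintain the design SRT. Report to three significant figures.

Wasting from the aeration tank: Q_w = V / θ_c = 191.0 / 21.6 = 8.843 m³/d.

Q_w ≈ 8.84 m³/d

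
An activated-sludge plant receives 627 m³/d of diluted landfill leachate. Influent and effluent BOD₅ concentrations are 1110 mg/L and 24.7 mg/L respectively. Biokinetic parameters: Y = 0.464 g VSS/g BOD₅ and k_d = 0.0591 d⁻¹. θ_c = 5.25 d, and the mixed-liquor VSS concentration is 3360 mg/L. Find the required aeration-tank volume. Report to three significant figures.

V ≈ 377 m³

Steady-state biomass mass balance: V·X·(1 + k_d·θ_c) = Y·Q·(S₀ − S)·θ_c, so V = 0.464 × 627 × (1110 − 24.7) × 5.25 / [3360 × (1 + 0.0591 × 5.25)] = 1.66×10^6 / 4403 = 376.5 m³.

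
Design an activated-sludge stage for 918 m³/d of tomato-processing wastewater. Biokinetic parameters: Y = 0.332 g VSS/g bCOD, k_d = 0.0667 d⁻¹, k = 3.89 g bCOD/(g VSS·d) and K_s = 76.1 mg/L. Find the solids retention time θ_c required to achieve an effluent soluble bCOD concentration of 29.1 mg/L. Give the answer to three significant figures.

From 1/θ_c = Y·k·S/(K_s + S) − k_d: Y·k·S/(K_s+S) = 0.332 × 3.89 × 29.1 / (76.1 + 29.1) = 0.3572 d⁻¹.
θ_c = 1/(μ − k_d) = 1/(0.3572 − 0.0667) = 1/0.2905 = 3.442 d.

θ_c ≈ 3.44 d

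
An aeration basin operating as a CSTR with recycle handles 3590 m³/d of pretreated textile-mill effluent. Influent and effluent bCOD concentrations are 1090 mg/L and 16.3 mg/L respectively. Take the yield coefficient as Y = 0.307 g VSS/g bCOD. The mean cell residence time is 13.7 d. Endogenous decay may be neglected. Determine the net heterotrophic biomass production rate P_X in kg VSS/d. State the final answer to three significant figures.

P_X ≈ 1180 kg VSS/d

Since k_d ≈ 0, Y_obs = Y = 0.307 g VSS/g bCOD.
Q·(S₀ − S) = 3590 × (1090 − 16.3) × 10⁻³ = 3855 kg/d removed.
Net biomass production P_X = Y_obs × Q·(S₀ − S) = 0.3070 × 3855 = 1183 kg VSS/d.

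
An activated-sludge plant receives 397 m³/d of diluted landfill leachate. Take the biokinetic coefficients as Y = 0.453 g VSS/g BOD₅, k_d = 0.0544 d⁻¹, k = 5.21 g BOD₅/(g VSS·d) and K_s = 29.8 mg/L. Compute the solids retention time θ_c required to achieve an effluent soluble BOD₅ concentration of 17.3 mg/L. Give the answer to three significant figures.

At the target effluent, Y k S/(K_s+S) = 0.453×5.21×17.3/47.10 = 0.8669 d⁻¹.
Then 1/θ_c = μ − k_d = 0.8669 − 0.0544 = 0.8125 d⁻¹, giving θ_c = 1.231 d.

θ_c ≈ 1.23 d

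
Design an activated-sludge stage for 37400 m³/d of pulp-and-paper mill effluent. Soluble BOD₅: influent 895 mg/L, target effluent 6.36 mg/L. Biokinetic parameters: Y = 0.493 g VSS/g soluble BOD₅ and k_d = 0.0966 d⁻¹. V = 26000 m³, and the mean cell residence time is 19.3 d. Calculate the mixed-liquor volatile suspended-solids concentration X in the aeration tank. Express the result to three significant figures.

Solving the biomass balance for X: X = Y Q (S₀−S) θ_c / [V (1+k_d θ_c)] = 0.493 × 37400 × (895 − 6.36) × 19.3 / [26000 × (1 + 0.0966 × 19.3)] = 4246 mg/L.

X ≈ 4250 mg/L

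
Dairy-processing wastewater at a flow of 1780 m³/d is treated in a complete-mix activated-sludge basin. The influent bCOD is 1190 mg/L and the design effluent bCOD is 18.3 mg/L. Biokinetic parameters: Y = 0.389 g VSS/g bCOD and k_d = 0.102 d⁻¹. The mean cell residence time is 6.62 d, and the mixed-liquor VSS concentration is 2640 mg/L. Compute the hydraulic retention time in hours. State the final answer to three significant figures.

From the SRT design equation V = Y Q (S₀−S) θ_c / [X (1 + k_d θ_c)] = 0.389 × 1780 × (1190 − 18.3) × 6.62 / [2640 × (1 + 0.102 × 6.62)] = 5.37×10^6 / 4423 = 1214 m³.
HRT = V/Q = 1214 m³ / 1780 m³·d⁻¹ = 0.6822 d × 24 = 16.37 h.

τ ≈ 16.4 h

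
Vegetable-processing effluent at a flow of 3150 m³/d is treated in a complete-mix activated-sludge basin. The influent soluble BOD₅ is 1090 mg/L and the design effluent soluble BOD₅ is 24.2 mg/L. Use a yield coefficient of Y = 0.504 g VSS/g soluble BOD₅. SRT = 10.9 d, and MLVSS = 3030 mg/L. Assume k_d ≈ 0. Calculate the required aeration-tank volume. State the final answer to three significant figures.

With k_d = 0 the design equation reduces to V = Y Q (S₀−S) θ_c / X = 0.504 × 3150 × (1090 − 24.2) × 10.9 / 3030 = 6087 m³.

V ≈ 6090 m³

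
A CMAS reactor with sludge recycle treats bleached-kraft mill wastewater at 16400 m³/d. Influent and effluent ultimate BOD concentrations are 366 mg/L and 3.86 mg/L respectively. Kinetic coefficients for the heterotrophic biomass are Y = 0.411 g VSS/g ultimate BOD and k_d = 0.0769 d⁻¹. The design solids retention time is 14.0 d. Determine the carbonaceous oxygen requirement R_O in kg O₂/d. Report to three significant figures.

Y_obs = Y / (1 + k_d θ_c) = 0.411 / (1 + 0.0769 × 14.0) = 0.411 / 2.077 = 0.1979.
Mass of ultimate BOD removed per day: Q(S₀ − S) = 16400 × 362.1 g/m³ = 5939 kg/d.
P_X = Y_obs·Q·(S₀ − S) = 0.1979 × 5939 = 1175 kg VSS/d.
R_O = Q·(S₀ − S) − 1.42·P_X = 5939 − 1.42 × 1175 = 4270 kg O₂/d.

R_O ≈ 4270 kg O₂/d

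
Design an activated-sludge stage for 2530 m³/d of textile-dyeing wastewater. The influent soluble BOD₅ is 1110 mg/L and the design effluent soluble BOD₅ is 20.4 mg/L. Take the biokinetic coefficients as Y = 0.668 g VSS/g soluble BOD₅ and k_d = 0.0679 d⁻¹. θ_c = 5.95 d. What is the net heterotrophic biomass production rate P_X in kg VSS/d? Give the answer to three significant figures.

Correct the yield for decay: Y_obs = Y/(1 + k_d θ_c) = 0.668 / (1 + 0.0679 × 5.95) = 0.668 / 1.404 = 0.4758.
ΔS = 1110 − 20.4 = 1090 mg/L, so the substrate removal rate is 2530 × 1090/1000 = 2757 kg soluble BOD₅/d.
Net biomass production P_X = Y_obs × Q·(S₀ − S) = 0.4758 × 2757 = 1312 kg VSS/d.

P_X ≈ 1310 kg VSS/d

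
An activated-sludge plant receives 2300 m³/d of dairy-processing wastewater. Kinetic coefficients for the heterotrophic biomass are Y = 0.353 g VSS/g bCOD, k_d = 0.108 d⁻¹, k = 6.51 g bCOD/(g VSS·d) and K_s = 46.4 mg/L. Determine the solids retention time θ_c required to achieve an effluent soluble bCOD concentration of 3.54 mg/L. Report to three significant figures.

θ_c ≈ 18.2 d

At the target effluent, Y k S/(K_s+S) = 0.353×6.51×3.54/49.94 = 0.1629 d⁻¹.
θ_c = 1/(μ − k_d) = 1/(0.1629 − 0.108) = 1/0.05490 = 18.22 d.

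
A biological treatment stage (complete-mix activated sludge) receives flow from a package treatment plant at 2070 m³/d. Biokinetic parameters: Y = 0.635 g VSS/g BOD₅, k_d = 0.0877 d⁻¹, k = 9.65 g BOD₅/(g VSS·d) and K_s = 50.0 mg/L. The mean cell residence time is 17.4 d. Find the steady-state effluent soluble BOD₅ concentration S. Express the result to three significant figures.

S ≈ 1.21 mg/L

From the Monod/SRT balance for a CMAS, S = K_s·(1+k_d θ_c)/[θ_c·(Y k − k_d) − 1] = 50.0 × (1 + 0.0877 × 17.4) / [17.4 × (0.635 × 9.65 − 0.0877) − 1] = 126.3 / 104.1 = 1.213 mg/L.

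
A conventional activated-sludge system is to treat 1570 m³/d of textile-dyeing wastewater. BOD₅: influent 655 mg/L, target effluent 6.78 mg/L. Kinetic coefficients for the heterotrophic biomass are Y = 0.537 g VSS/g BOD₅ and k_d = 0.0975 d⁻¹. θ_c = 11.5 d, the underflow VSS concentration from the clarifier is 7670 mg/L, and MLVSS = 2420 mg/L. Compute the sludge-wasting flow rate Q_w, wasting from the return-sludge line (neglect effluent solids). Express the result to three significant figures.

Q_w ≈ 33.6 m³/d

Steady-state biomass mass balance: V·X·(1 + k_d·θ_c) = Y·Q·(S₀ − S)·θ_c, so V = 0.537 × 1570 × (655 − 6.78) × 11.5 / [2420 × (1 + 0.0975 × 11.5)] = 6.28×10^6 / 5133 = 1224 m³.
Q_w = (V·X)/(θ_c X_r) = 1224 × 2420 / (11.5 × 7670) = 33.59 m³/d.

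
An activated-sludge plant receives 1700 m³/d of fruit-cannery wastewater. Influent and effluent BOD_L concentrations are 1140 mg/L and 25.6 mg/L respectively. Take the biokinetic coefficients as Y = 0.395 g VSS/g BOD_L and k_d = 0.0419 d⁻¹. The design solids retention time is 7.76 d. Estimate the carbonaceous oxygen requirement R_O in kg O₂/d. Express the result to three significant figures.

R_O ≈ 1090 kg O₂/d

Observed yield with endogenous decay: Y_obs = Y / (1 + k_d·θ_c) = 0.395 / (1 + 0.0419 × 7.76) = 0.395 / 1.325 = 0.2981 g VSS/g BOD_L.
Substrate removed = Q·(S₀ − S) = 1700 m³/d × (1140 − 25.6) g/m³ = 1.89×10^6 g/d = 1894 kg/d.
P_X = Y_obs·Q·(S₀ − S) = 0.2981 × 1894 = 564.7 kg VSS/d.
Carbonaceous O₂ demand = substrate oxidised − cell-mass equivalent = 1894 − 1.42 × 564.7 = 1093 kg O₂/d.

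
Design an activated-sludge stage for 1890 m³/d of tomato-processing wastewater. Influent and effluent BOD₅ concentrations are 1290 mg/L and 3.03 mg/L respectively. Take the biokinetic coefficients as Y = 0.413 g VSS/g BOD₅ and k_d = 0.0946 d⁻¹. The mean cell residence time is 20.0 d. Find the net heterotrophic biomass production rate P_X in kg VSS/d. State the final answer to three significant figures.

P_X ≈ 347 kg VSS/d

The observed yield is Y_obs = Y/(1 + k_d·θ_c) = 0.413 / (1 + 0.0946 × 20.0) = 0.413 / 2.892 = 0.1428 g VSS per g BOD₅ removed.
Substrate removed = Q·(S₀ − S) = 1890 m³/d × (1290 − 3.03) g/m³ = 2.43×10^6 g/d = 2432 kg/d.
P_X = Y_obs · Q(S₀ − S) = 0.1428 × 2432 = 347.4 kg VSS/d.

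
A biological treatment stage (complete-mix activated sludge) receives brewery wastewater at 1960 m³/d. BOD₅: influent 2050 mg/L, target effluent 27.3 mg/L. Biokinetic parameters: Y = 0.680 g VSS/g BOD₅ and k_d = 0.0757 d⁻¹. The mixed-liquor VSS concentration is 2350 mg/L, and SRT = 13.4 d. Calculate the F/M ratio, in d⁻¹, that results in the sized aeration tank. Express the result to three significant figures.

From the SRT design equation V = Y Q (S₀−S) θ_c / [X (1 + k_d θ_c)] = 0.680 × 1960 × (2050 − 27.3) × 13.4 / [2350 × (1 + 0.0757 × 13.4)] = 3.61×10^7 / 4734 = 7631 m³.
F/M = applied load / biomass = Q·S₀/(V·X) = 1960 × 2050 / (7631 × 2350) = 0.2241 d⁻¹.

F/M ≈ 0.224 d⁻¹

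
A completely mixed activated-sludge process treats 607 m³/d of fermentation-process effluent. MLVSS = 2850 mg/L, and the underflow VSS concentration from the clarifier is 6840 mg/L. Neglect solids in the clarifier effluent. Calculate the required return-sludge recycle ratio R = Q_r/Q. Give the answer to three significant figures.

R ≈ 0.714

R = Q_r/Q = X/(X_r − X) = 2850 / (6840 − 2850) = 0.7143.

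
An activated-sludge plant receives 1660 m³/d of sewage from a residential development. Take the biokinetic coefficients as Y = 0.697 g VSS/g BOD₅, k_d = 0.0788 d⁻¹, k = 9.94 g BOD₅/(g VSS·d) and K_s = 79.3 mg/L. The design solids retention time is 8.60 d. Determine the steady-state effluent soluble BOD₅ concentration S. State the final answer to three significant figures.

For a completely mixed reactor with recycle the Lawrence–McCarty relation gives S = K_s·(1 + k_d·θ_c) / [θ_c·(Y·k − k_d) − 1] = 79.3 × (1 + 0.0788 × 8.60) / [8.60 × (0.697 × 9.94 − 0.0788) − 1] = 133.0 / 57.90 = 2.298 mg/L.

S ≈ 2.30 mg/L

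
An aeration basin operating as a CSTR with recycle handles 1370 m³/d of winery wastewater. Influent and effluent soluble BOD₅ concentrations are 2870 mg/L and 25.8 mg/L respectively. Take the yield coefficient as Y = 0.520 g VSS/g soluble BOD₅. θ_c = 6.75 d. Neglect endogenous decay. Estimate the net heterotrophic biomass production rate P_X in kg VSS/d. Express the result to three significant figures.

With endogenous decay neglected, the observed yield equals the true yield: Y_obs = Y = 0.520 g VSS/g soluble BOD₅.
Mass of soluble BOD₅ removed per day: Q(S₀ − S) = 1370 × 2844 g/m³ = 3897 kg/d.
P_X = Y_obs · Q(S₀ − S) = 0.5200 × 3897 = 2026 kg VSS/d.

P_X ≈ 2030 kg VSS/d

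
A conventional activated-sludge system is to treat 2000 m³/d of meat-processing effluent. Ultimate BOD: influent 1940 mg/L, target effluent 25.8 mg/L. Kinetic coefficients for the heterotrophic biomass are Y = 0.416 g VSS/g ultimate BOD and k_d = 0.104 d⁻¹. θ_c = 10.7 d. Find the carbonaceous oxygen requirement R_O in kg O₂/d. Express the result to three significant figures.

Y_obs = Y / (1 + k_d θ_c) = 0.416 / (1 + 0.104 × 10.7) = 0.416 / 2.113 = 0.1969.
Q·(S₀ − S) = 2000 × (1940 − 25.8) × 10⁻³ = 3828 kg/d removed.
P_X = Y_obs·Q·(S₀ − S) = 0.1969 × 3828 = 753.8 kg VSS/d.
R_O = Q·(S₀ − S) − 1.42·P_X = 3828 − 1.42 × 753.8 = 2758 kg O₂/d.

R_O ≈ 2760 kg O₂/d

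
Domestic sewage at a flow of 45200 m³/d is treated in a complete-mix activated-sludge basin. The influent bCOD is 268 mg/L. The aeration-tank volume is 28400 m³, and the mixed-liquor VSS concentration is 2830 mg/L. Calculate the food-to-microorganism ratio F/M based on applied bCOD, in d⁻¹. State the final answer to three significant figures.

F/M ≈ 0.151 d⁻¹

Food-to-microorganism ratio F/M = Q S₀ / (V X) = 45200 × 268 / (28400 × 2830) = 0.1507 d⁻¹.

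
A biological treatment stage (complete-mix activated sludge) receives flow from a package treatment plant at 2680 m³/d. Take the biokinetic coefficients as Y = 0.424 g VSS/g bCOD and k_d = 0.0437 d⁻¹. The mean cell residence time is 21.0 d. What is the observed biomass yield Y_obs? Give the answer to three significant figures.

Observed yield with endogenous decay: Y_obs = Y / (1 + k_d·θ_c) = 0.424 / (1 + 0.0437 × 21.0) = 0.424 / 1.918 = 0.2211 g VSS/g bCOD.

Y_obs ≈ 0.221 g VSS/g bCOD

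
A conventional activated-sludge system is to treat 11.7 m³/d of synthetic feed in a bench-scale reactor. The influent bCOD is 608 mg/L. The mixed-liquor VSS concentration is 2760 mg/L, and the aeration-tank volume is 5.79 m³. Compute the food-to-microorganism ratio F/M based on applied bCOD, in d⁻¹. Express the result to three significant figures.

F/M = applied load / biomass = Q·S₀/(V·X) = 11.7 × 608 / (5.790 × 2760) = 0.4451 d⁻¹.

F/M ≈ 0.445 d⁻¹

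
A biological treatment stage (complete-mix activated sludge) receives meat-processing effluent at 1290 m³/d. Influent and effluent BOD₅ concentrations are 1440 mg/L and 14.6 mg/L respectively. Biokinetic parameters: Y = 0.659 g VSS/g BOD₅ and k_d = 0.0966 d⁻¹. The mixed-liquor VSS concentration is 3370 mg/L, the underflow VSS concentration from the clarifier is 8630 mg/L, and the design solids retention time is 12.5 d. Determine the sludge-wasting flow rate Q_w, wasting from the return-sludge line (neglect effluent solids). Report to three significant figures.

Q_w ≈ 63.6 m³/d

Steady-state biomass mass balance: V·X·(1 + k_d·θ_c) = Y·Q·(S₀ − S)·θ_c, so V = 0.659 × 1290 × (1440 − 14.6) × 12.5 / [3370 × (1 + 0.0966 × 12.5)] = 1.51×10^7 / 7439 = 2036 m³.
Wasting from the return line (neglecting effluent solids): Q_w = V·X / (θ_c·X_r) = 2036 × 3370 / (12.5 × 8630) = 63.61 m³/d.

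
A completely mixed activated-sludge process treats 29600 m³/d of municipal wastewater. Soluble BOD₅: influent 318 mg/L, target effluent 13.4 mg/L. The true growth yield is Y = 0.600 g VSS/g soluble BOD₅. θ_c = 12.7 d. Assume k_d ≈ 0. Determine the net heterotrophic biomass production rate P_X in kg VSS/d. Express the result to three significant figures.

P_X ≈ 5410 kg VSS/d

No decay correction is needed, so Y_obs = Y = 0.600.
ΔS = 318 − 13.4 = 304.6 mg/L, so the substrate removal rate is 29600 × 304.6/1000 = 9016 kg soluble BOD₅/d.
Biomass produced: P_X = Y_obs·Q·ΔS = 0.6000 × 9016 ≈ 5410 kg VSS/d.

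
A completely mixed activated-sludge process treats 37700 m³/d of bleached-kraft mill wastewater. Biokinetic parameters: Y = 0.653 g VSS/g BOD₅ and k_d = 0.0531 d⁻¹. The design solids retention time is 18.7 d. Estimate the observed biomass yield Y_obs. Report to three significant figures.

Y_obs ≈ 0.328 g VSS/g BOD₅

The observed yield is Y_obs = Y/(1 + k_d·θ_c) = 0.653 / (1 + 0.0531 × 18.7) = 0.653 / 1.993 = 0.3277 g VSS per g BOD₅ removed.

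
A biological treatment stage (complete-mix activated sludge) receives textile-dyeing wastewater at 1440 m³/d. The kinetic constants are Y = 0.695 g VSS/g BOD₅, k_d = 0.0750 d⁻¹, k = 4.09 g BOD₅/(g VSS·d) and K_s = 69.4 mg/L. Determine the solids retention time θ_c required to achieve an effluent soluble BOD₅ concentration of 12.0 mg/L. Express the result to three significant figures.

θ_c ≈ 2.91 d

Specific growth rate at S = 12.0 mg/L: μ = YkS/(K_s+S) = 0.695·4.09·12.0/(69.4+12.0) = 0.4190 d⁻¹.
Then 1/θ_c = μ − k_d = 0.4190 − 0.0750 = 0.3440 d⁻¹, giving θ_c = 2.907 d.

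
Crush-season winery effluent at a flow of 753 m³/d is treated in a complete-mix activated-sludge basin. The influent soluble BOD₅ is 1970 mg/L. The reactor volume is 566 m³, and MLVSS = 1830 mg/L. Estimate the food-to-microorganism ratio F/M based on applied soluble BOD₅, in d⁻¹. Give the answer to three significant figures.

F/M ≈ 1.43 d⁻¹

F/M = Q·S₀ / (V·X) = 753 × 1970 / (566.0 × 1830) = 1.432 g soluble BOD₅·(g VSS·d)⁻¹.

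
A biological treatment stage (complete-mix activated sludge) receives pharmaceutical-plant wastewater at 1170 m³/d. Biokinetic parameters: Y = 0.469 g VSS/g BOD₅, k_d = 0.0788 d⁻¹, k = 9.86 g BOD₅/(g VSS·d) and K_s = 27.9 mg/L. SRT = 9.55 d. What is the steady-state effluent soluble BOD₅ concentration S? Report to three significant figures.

From the Monod/SRT balance for a CMAS, S = K_s·(1+k_d θ_c)/[θ_c·(Y k − k_d) − 1] = 27.9 × (1 + 0.0788 × 9.55) / [9.55 × (0.469 × 9.86 − 0.0788) − 1] = 48.90 / 42.41 = 1.153 mg/L.

S ≈ 1.15 mg/L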